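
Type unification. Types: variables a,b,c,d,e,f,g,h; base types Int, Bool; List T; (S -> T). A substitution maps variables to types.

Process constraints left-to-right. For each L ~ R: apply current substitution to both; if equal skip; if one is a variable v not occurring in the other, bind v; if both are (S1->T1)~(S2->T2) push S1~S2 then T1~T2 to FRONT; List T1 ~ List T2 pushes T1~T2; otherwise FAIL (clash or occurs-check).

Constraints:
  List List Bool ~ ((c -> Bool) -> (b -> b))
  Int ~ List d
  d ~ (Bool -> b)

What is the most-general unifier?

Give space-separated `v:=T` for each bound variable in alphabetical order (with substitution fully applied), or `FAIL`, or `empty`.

step 1: unify List List Bool ~ ((c -> Bool) -> (b -> b))  [subst: {-} | 2 pending]
  clash: List List Bool vs ((c -> Bool) -> (b -> b))

Answer: FAIL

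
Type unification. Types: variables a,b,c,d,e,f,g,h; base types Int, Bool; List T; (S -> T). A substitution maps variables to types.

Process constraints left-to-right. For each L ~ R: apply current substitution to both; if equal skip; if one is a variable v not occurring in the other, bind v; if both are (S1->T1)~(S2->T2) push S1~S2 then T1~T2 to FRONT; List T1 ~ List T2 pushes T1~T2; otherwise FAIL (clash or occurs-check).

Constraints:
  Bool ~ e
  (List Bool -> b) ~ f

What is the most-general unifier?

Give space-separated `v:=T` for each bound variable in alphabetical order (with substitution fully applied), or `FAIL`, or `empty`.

Answer: e:=Bool f:=(List Bool -> b)

Derivation:
step 1: unify Bool ~ e  [subst: {-} | 1 pending]
  bind e := Bool
step 2: unify (List Bool -> b) ~ f  [subst: {e:=Bool} | 0 pending]
  bind f := (List Bool -> b)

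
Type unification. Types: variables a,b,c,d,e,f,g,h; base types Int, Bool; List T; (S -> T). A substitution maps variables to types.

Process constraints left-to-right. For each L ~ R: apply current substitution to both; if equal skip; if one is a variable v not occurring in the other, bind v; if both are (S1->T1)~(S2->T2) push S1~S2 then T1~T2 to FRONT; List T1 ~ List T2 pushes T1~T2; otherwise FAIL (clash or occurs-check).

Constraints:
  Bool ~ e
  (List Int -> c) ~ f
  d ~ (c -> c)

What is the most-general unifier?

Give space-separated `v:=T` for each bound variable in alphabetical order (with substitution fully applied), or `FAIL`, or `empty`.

Answer: d:=(c -> c) e:=Bool f:=(List Int -> c)

Derivation:
step 1: unify Bool ~ e  [subst: {-} | 2 pending]
  bind e := Bool
step 2: unify (List Int -> c) ~ f  [subst: {e:=Bool} | 1 pending]
  bind f := (List Int -> c)
step 3: unify d ~ (c -> c)  [subst: {e:=Bool, f:=(List Int -> c)} | 0 pending]
  bind d := (c -> c)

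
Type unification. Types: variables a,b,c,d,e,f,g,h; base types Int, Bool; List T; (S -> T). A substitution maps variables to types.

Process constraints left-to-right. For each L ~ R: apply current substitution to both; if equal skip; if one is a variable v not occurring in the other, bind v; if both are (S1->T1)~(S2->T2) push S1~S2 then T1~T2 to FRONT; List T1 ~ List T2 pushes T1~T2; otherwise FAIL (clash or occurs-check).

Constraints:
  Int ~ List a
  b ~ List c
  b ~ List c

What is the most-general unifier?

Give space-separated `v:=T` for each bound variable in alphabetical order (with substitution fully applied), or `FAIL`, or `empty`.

step 1: unify Int ~ List a  [subst: {-} | 2 pending]
  clash: Int vs List a

Answer: FAIL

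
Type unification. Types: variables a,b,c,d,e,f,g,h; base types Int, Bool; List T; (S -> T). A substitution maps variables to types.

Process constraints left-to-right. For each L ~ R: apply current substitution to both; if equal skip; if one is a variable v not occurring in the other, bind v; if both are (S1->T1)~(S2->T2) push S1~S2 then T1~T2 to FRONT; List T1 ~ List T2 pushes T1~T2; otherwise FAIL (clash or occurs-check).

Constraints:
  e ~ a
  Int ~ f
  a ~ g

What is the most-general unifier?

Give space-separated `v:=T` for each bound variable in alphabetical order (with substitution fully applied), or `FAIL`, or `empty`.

step 1: unify e ~ a  [subst: {-} | 2 pending]
  bind e := a
step 2: unify Int ~ f  [subst: {e:=a} | 1 pending]
  bind f := Int
step 3: unify a ~ g  [subst: {e:=a, f:=Int} | 0 pending]
  bind a := g

Answer: a:=g e:=g f:=Int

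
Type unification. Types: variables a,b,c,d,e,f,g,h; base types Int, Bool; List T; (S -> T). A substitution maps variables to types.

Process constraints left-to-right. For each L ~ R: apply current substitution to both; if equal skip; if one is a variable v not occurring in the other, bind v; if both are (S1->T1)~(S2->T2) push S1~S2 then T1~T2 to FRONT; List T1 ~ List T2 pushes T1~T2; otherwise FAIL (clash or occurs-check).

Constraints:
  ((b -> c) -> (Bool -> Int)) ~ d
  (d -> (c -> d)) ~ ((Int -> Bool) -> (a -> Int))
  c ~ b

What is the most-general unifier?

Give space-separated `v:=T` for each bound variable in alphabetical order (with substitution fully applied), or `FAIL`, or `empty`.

step 1: unify ((b -> c) -> (Bool -> Int)) ~ d  [subst: {-} | 2 pending]
  bind d := ((b -> c) -> (Bool -> Int))
step 2: unify (((b -> c) -> (Bool -> Int)) -> (c -> ((b -> c) -> (Bool -> Int)))) ~ ((Int -> Bool) -> (a -> Int))  [subst: {d:=((b -> c) -> (Bool -> Int))} | 1 pending]
  -> decompose arrow: push ((b -> c) -> (Bool -> Int))~(Int -> Bool), (c -> ((b -> c) -> (Bool -> Int)))~(a -> Int)
step 3: unify ((b -> c) -> (Bool -> Int)) ~ (Int -> Bool)  [subst: {d:=((b -> c) -> (Bool -> Int))} | 2 pending]
  -> decompose arrow: push (b -> c)~Int, (Bool -> Int)~Bool
step 4: unify (b -> c) ~ Int  [subst: {d:=((b -> c) -> (Bool -> Int))} | 3 pending]
  clash: (b -> c) vs Int

Answer: FAIL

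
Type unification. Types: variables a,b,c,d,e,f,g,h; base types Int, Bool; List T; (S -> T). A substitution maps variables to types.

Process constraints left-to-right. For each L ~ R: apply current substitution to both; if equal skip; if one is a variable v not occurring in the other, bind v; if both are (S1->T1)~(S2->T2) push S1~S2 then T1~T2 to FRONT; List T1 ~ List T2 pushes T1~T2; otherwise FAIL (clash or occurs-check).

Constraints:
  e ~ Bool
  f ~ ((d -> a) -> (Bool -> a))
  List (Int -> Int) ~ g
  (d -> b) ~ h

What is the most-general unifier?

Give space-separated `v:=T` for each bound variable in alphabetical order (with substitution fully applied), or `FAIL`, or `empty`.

step 1: unify e ~ Bool  [subst: {-} | 3 pending]
  bind e := Bool
step 2: unify f ~ ((d -> a) -> (Bool -> a))  [subst: {e:=Bool} | 2 pending]
  bind f := ((d -> a) -> (Bool -> a))
step 3: unify List (Int -> Int) ~ g  [subst: {e:=Bool, f:=((d -> a) -> (Bool -> a))} | 1 pending]
  bind g := List (Int -> Int)
step 4: unify (d -> b) ~ h  [subst: {e:=Bool, f:=((d -> a) -> (Bool -> a)), g:=List (Int -> Int)} | 0 pending]
  bind h := (d -> b)

Answer: e:=Bool f:=((d -> a) -> (Bool -> a)) g:=List (Int -> Int) h:=(d -> b)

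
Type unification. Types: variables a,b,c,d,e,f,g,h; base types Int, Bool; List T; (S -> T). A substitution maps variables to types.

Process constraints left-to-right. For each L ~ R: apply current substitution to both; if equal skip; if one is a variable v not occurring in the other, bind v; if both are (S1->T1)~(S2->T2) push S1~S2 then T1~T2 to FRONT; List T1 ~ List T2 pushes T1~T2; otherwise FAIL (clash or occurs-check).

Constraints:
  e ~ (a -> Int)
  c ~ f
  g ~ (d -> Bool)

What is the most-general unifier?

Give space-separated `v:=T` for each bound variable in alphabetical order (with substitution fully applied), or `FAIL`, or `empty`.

Answer: c:=f e:=(a -> Int) g:=(d -> Bool)

Derivation:
step 1: unify e ~ (a -> Int)  [subst: {-} | 2 pending]
  bind e := (a -> Int)
step 2: unify c ~ f  [subst: {e:=(a -> Int)} | 1 pending]
  bind c := f
step 3: unify g ~ (d -> Bool)  [subst: {e:=(a -> Int), c:=f} | 0 pending]
  bind g := (d -> Bool)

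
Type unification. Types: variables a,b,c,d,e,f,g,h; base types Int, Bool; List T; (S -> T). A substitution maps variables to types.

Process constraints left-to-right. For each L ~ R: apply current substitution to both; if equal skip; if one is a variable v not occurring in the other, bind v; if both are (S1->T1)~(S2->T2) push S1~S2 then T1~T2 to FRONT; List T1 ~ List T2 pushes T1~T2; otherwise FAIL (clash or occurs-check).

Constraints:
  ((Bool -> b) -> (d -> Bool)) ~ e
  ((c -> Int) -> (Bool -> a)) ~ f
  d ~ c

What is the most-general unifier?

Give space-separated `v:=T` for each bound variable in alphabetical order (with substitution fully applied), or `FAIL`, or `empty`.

Answer: d:=c e:=((Bool -> b) -> (c -> Bool)) f:=((c -> Int) -> (Bool -> a))

Derivation:
step 1: unify ((Bool -> b) -> (d -> Bool)) ~ e  [subst: {-} | 2 pending]
  bind e := ((Bool -> b) -> (d -> Bool))
step 2: unify ((c -> Int) -> (Bool -> a)) ~ f  [subst: {e:=((Bool -> b) -> (d -> Bool))} | 1 pending]
  bind f := ((c -> Int) -> (Bool -> a))
step 3: unify d ~ c  [subst: {e:=((Bool -> b) -> (d -> Bool)), f:=((c -> Int) -> (Bool -> a))} | 0 pending]
  bind d := c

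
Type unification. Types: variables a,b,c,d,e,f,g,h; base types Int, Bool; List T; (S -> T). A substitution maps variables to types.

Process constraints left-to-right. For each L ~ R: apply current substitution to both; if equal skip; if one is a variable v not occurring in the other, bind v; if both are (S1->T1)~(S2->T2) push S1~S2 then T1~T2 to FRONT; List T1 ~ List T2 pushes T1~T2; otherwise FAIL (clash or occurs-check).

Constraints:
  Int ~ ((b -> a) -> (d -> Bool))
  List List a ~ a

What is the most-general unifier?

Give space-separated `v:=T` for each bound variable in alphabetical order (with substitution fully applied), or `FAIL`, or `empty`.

step 1: unify Int ~ ((b -> a) -> (d -> Bool))  [subst: {-} | 1 pending]
  clash: Int vs ((b -> a) -> (d -> Bool))

Answer: FAIL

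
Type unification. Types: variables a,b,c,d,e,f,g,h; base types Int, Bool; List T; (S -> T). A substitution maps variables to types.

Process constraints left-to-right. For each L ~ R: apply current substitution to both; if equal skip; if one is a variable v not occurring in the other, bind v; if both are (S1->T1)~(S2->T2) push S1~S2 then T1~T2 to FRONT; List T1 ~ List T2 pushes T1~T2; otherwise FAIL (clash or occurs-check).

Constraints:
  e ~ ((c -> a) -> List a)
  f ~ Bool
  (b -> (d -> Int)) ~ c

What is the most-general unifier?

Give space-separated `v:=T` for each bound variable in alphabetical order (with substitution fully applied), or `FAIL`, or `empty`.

step 1: unify e ~ ((c -> a) -> List a)  [subst: {-} | 2 pending]
  bind e := ((c -> a) -> List a)
step 2: unify f ~ Bool  [subst: {e:=((c -> a) -> List a)} | 1 pending]
  bind f := Bool
step 3: unify (b -> (d -> Int)) ~ c  [subst: {e:=((c -> a) -> List a), f:=Bool} | 0 pending]
  bind c := (b -> (d -> Int))

Answer: c:=(b -> (d -> Int)) e:=(((b -> (d -> Int)) -> a) -> List a) f:=Bool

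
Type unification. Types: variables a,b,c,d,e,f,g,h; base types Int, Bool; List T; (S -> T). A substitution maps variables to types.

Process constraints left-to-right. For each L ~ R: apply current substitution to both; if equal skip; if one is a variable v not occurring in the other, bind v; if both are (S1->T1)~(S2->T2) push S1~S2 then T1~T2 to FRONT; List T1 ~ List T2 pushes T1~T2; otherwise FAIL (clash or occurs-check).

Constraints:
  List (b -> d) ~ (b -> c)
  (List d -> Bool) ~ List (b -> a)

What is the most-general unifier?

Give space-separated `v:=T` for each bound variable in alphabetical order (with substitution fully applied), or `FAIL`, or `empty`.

Answer: FAIL

Derivation:
step 1: unify List (b -> d) ~ (b -> c)  [subst: {-} | 1 pending]
  clash: List (b -> d) vs (b -> c)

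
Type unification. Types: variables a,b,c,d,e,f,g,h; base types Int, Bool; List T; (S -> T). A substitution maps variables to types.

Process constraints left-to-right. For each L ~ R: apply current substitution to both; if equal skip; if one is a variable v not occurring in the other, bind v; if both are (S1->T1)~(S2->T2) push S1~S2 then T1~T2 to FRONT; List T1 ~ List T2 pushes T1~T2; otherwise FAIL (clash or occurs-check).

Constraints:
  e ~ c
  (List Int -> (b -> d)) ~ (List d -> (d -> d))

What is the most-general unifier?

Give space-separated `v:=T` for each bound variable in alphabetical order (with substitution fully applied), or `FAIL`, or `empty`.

Answer: b:=Int d:=Int e:=c

Derivation:
step 1: unify e ~ c  [subst: {-} | 1 pending]
  bind e := c
step 2: unify (List Int -> (b -> d)) ~ (List d -> (d -> d))  [subst: {e:=c} | 0 pending]
  -> decompose arrow: push List Int~List d, (b -> d)~(d -> d)
step 3: unify List Int ~ List d  [subst: {e:=c} | 1 pending]
  -> decompose List: push Int~d
step 4: unify Int ~ d  [subst: {e:=c} | 1 pending]
  bind d := Int
step 5: unify (b -> Int) ~ (Int -> Int)  [subst: {e:=c, d:=Int} | 0 pending]
  -> decompose arrow: push b~Int, Int~Int
step 6: unify b ~ Int  [subst: {e:=c, d:=Int} | 1 pending]
  bind b := Int
step 7: unify Int ~ Int  [subst: {e:=c, d:=Int, b:=Int} | 0 pending]
  -> identical, skip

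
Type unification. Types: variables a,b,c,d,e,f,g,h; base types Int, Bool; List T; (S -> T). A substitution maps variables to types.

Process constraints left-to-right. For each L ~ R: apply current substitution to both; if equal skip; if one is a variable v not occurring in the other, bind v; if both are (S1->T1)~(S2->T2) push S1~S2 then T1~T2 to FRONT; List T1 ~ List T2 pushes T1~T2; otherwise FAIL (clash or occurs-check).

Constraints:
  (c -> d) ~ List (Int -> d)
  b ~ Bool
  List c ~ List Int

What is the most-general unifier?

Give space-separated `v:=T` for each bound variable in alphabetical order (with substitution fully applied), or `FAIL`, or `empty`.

step 1: unify (c -> d) ~ List (Int -> d)  [subst: {-} | 2 pending]
  clash: (c -> d) vs List (Int -> d)

Answer: FAIL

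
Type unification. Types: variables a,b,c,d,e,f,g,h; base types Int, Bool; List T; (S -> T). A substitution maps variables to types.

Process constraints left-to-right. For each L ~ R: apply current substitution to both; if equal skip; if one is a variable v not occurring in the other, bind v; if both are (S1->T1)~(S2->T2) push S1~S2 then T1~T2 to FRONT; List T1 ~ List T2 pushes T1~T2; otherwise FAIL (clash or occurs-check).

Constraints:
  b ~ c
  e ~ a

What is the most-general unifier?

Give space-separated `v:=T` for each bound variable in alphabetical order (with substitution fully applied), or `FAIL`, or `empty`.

step 1: unify b ~ c  [subst: {-} | 1 pending]
  bind b := c
step 2: unify e ~ a  [subst: {b:=c} | 0 pending]
  bind e := a

Answer: b:=c e:=a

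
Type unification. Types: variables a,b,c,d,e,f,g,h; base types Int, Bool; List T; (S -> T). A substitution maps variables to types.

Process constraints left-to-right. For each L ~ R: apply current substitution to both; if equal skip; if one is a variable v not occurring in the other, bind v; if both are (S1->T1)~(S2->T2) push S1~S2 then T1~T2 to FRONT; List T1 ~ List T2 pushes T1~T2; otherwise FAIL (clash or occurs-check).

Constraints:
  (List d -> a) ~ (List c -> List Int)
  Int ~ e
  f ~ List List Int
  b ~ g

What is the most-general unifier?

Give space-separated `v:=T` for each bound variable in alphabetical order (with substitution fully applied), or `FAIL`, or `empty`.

Answer: a:=List Int b:=g d:=c e:=Int f:=List List Int

Derivation:
step 1: unify (List d -> a) ~ (List c -> List Int)  [subst: {-} | 3 pending]
  -> decompose arrow: push List d~List c, a~List Int
step 2: unify List d ~ List c  [subst: {-} | 4 pending]
  -> decompose List: push d~c
step 3: unify d ~ c  [subst: {-} | 4 pending]
  bind d := c
step 4: unify a ~ List Int  [subst: {d:=c} | 3 pending]
  bind a := List Int
step 5: unify Int ~ e  [subst: {d:=c, a:=List Int} | 2 pending]
  bind e := Int
step 6: unify f ~ List List Int  [subst: {d:=c, a:=List Int, e:=Int} | 1 pending]
  bind f := List List Int
step 7: unify b ~ g  [subst: {d:=c, a:=List Int, e:=Int, f:=List List Int} | 0 pending]
  bind b := g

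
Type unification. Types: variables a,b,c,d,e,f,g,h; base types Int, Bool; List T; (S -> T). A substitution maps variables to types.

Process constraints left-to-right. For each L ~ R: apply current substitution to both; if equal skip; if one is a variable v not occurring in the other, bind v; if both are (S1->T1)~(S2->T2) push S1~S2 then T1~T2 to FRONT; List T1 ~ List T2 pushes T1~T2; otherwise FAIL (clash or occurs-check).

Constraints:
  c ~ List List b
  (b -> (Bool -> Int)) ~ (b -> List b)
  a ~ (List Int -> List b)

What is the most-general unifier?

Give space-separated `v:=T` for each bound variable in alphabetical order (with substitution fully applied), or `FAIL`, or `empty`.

Answer: FAIL

Derivation:
step 1: unify c ~ List List b  [subst: {-} | 2 pending]
  bind c := List List b
step 2: unify (b -> (Bool -> Int)) ~ (b -> List b)  [subst: {c:=List List b} | 1 pending]
  -> decompose arrow: push b~b, (Bool -> Int)~List b
step 3: unify b ~ b  [subst: {c:=List List b} | 2 pending]
  -> identical, skip
step 4: unify (Bool -> Int) ~ List b  [subst: {c:=List List b} | 1 pending]
  clash: (Bool -> Int) vs List b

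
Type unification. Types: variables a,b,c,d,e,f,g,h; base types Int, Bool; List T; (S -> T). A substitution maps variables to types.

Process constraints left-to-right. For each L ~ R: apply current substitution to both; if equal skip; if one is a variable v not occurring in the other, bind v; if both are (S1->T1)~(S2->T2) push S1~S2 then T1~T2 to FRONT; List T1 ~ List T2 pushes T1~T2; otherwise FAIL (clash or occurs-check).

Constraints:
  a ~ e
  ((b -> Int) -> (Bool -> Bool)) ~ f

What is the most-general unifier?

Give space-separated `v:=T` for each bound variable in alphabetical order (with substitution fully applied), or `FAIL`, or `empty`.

step 1: unify a ~ e  [subst: {-} | 1 pending]
  bind a := e
step 2: unify ((b -> Int) -> (Bool -> Bool)) ~ f  [subst: {a:=e} | 0 pending]
  bind f := ((b -> Int) -> (Bool -> Bool))

Answer: a:=e f:=((b -> Int) -> (Bool -> Bool))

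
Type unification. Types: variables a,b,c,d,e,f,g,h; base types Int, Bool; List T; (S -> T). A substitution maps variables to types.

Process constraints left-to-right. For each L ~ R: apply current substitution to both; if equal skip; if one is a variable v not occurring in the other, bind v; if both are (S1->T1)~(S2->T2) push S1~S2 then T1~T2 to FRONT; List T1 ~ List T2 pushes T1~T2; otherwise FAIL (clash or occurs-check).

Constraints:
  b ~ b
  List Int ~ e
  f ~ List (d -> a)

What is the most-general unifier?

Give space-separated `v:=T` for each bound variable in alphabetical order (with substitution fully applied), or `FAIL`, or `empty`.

Answer: e:=List Int f:=List (d -> a)

Derivation:
step 1: unify b ~ b  [subst: {-} | 2 pending]
  -> identical, skip
step 2: unify List Int ~ e  [subst: {-} | 1 pending]
  bind e := List Int
step 3: unify f ~ List (d -> a)  [subst: {e:=List Int} | 0 pending]
  bind f := List (d -> a)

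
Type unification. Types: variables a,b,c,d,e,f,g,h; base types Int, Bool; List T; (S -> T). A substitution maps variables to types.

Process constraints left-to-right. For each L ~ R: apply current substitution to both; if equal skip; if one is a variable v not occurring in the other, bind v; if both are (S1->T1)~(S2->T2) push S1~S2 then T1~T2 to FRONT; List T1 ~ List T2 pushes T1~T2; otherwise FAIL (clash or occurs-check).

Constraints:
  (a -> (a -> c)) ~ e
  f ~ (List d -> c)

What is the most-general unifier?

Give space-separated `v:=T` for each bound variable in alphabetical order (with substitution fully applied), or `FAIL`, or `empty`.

Answer: e:=(a -> (a -> c)) f:=(List d -> c)

Derivation:
step 1: unify (a -> (a -> c)) ~ e  [subst: {-} | 1 pending]
  bind e := (a -> (a -> c))
step 2: unify f ~ (List d -> c)  [subst: {e:=(a -> (a -> c))} | 0 pending]
  bind f := (List d -> c)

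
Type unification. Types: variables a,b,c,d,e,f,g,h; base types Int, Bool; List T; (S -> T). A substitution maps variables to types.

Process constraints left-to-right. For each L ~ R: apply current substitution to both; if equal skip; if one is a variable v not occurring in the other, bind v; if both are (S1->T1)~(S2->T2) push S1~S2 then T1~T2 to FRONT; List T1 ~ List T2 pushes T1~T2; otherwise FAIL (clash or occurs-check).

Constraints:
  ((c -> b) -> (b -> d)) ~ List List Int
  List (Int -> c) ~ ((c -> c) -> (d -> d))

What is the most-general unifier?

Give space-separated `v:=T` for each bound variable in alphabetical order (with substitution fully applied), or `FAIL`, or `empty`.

Answer: FAIL

Derivation:
step 1: unify ((c -> b) -> (b -> d)) ~ List List Int  [subst: {-} | 1 pending]
  clash: ((c -> b) -> (b -> d)) vs List List Int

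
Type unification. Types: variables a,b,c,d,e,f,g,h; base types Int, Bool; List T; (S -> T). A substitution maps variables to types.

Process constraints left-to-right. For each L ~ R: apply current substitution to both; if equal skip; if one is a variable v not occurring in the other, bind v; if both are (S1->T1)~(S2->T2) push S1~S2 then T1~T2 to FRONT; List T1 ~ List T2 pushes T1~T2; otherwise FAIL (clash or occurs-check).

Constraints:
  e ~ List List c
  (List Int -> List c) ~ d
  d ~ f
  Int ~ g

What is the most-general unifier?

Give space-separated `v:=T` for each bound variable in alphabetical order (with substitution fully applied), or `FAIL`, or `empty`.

Answer: d:=(List Int -> List c) e:=List List c f:=(List Int -> List c) g:=Int

Derivation:
step 1: unify e ~ List List c  [subst: {-} | 3 pending]
  bind e := List List c
step 2: unify (List Int -> List c) ~ d  [subst: {e:=List List c} | 2 pending]
  bind d := (List Int -> List c)
step 3: unify (List Int -> List c) ~ f  [subst: {e:=List List c, d:=(List Int -> List c)} | 1 pending]
  bind f := (List Int -> List c)
step 4: unify Int ~ g  [subst: {e:=List List c, d:=(List Int -> List c), f:=(List Int -> List c)} | 0 pending]
  bind g := Int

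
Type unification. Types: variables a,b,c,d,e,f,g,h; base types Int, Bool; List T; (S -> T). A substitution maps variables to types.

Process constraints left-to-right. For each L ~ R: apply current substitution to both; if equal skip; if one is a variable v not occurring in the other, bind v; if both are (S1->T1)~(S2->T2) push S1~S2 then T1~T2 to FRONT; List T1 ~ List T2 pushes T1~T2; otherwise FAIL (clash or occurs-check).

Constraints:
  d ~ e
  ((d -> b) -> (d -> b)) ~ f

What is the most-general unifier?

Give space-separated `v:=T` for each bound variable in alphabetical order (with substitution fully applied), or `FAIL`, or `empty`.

step 1: unify d ~ e  [subst: {-} | 1 pending]
  bind d := e
step 2: unify ((e -> b) -> (e -> b)) ~ f  [subst: {d:=e} | 0 pending]
  bind f := ((e -> b) -> (e -> b))

Answer: d:=e f:=((e -> b) -> (e -> b))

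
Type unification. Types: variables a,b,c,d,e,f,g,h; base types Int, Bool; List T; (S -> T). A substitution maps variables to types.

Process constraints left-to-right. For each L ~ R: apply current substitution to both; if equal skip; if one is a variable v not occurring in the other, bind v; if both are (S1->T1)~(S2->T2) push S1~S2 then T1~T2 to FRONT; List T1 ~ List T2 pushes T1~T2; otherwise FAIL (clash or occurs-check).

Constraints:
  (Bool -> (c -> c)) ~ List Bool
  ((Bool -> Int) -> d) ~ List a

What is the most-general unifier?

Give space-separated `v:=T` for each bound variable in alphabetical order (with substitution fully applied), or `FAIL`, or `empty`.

step 1: unify (Bool -> (c -> c)) ~ List Bool  [subst: {-} | 1 pending]
  clash: (Bool -> (c -> c)) vs List Bool

Answer: FAIL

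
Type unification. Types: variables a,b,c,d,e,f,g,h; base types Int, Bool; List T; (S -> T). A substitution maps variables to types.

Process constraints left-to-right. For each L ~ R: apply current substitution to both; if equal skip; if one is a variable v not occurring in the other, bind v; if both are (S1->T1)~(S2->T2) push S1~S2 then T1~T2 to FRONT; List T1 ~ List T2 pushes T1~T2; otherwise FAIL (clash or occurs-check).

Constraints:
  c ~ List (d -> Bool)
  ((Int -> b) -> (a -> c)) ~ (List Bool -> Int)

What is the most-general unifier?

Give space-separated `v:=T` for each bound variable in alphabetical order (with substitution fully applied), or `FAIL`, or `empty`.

Answer: FAIL

Derivation:
step 1: unify c ~ List (d -> Bool)  [subst: {-} | 1 pending]
  bind c := List (d -> Bool)
step 2: unify ((Int -> b) -> (a -> List (d -> Bool))) ~ (List Bool -> Int)  [subst: {c:=List (d -> Bool)} | 0 pending]
  -> decompose arrow: push (Int -> b)~List Bool, (a -> List (d -> Bool))~Int
step 3: unify (Int -> b) ~ List Bool  [subst: {c:=List (d -> Bool)} | 1 pending]
  clash: (Int -> b) vs List Bool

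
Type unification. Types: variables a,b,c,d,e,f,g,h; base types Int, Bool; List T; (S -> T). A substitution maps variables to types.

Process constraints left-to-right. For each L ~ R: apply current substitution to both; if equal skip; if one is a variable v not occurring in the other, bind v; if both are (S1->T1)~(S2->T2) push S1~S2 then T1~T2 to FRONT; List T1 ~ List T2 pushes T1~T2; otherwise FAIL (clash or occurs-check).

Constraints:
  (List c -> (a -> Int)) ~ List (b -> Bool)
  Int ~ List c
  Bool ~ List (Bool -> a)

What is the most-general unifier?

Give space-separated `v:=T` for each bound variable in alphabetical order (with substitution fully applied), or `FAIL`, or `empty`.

step 1: unify (List c -> (a -> Int)) ~ List (b -> Bool)  [subst: {-} | 2 pending]
  clash: (List c -> (a -> Int)) vs List (b -> Bool)

Answer: FAIL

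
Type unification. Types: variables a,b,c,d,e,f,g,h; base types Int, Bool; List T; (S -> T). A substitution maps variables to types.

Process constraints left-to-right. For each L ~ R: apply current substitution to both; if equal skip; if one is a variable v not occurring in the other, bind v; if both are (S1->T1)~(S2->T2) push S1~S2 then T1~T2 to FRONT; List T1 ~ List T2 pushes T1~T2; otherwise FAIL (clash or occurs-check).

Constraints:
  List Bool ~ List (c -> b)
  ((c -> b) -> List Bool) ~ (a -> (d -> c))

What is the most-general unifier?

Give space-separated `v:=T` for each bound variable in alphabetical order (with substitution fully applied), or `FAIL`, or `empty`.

Answer: FAIL

Derivation:
step 1: unify List Bool ~ List (c -> b)  [subst: {-} | 1 pending]
  -> decompose List: push Bool~(c -> b)
step 2: unify Bool ~ (c -> b)  [subst: {-} | 1 pending]
  clash: Bool vs (c -> b)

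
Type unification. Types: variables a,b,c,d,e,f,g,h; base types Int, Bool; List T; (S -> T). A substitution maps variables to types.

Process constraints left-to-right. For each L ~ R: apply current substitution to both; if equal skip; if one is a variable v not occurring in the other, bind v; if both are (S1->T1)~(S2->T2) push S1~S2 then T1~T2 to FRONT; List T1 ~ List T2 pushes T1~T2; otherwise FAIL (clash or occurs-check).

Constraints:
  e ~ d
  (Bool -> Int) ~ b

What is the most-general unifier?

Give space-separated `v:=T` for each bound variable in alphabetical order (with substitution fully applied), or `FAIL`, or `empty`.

step 1: unify e ~ d  [subst: {-} | 1 pending]
  bind e := d
step 2: unify (Bool -> Int) ~ b  [subst: {e:=d} | 0 pending]
  bind b := (Bool -> Int)

Answer: b:=(Bool -> Int) e:=d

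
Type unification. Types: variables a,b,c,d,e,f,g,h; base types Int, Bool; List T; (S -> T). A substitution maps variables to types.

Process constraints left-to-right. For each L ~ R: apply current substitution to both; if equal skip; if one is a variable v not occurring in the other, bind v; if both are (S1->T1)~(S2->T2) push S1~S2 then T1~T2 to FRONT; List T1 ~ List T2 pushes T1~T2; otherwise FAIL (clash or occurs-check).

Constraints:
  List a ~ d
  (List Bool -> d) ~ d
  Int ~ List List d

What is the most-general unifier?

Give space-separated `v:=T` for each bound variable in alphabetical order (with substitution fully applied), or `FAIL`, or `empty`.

step 1: unify List a ~ d  [subst: {-} | 2 pending]
  bind d := List a
step 2: unify (List Bool -> List a) ~ List a  [subst: {d:=List a} | 1 pending]
  clash: (List Bool -> List a) vs List a

Answer: FAIL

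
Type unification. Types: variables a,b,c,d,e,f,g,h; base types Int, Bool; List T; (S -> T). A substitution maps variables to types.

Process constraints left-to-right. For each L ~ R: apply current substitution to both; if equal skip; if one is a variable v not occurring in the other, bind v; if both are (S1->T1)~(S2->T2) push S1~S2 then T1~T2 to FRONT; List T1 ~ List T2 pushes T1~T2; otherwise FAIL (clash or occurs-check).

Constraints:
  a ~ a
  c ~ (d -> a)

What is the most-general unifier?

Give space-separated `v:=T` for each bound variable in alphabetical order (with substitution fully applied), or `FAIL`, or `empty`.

step 1: unify a ~ a  [subst: {-} | 1 pending]
  -> identical, skip
step 2: unify c ~ (d -> a)  [subst: {-} | 0 pending]
  bind c := (d -> a)

Answer: c:=(d -> a)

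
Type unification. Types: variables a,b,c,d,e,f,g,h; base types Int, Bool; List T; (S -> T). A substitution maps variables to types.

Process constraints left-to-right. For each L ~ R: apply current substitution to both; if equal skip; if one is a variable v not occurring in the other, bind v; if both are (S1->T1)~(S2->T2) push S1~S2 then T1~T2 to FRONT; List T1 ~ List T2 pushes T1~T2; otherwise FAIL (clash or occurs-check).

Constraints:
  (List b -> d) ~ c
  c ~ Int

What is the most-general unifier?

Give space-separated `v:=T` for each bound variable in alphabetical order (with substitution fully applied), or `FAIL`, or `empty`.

Answer: FAIL

Derivation:
step 1: unify (List b -> d) ~ c  [subst: {-} | 1 pending]
  bind c := (List b -> d)
step 2: unify (List b -> d) ~ Int  [subst: {c:=(List b -> d)} | 0 pending]
  clash: (List b -> d) vs Int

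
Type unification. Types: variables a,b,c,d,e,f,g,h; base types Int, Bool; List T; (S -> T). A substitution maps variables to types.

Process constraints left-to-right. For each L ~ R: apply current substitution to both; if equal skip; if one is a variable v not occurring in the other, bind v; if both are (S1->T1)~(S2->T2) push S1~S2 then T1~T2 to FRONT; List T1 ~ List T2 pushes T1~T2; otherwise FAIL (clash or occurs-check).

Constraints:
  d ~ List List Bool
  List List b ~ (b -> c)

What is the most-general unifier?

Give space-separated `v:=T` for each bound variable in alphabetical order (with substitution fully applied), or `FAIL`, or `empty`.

step 1: unify d ~ List List Bool  [subst: {-} | 1 pending]
  bind d := List List Bool
step 2: unify List List b ~ (b -> c)  [subst: {d:=List List Bool} | 0 pending]
  clash: List List b vs (b -> c)

Answer: FAIL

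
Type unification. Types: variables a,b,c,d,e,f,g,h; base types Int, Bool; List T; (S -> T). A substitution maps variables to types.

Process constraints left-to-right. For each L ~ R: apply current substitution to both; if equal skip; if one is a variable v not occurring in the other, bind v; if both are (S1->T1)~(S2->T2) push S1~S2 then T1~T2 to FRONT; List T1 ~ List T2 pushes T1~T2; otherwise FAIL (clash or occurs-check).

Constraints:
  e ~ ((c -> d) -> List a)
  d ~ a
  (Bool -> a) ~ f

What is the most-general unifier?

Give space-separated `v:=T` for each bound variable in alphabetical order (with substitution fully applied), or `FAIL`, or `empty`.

step 1: unify e ~ ((c -> d) -> List a)  [subst: {-} | 2 pending]
  bind e := ((c -> d) -> List a)
step 2: unify d ~ a  [subst: {e:=((c -> d) -> List a)} | 1 pending]
  bind d := a
step 3: unify (Bool -> a) ~ f  [subst: {e:=((c -> d) -> List a), d:=a} | 0 pending]
  bind f := (Bool -> a)

Answer: d:=a e:=((c -> a) -> List a) f:=(Bool -> a)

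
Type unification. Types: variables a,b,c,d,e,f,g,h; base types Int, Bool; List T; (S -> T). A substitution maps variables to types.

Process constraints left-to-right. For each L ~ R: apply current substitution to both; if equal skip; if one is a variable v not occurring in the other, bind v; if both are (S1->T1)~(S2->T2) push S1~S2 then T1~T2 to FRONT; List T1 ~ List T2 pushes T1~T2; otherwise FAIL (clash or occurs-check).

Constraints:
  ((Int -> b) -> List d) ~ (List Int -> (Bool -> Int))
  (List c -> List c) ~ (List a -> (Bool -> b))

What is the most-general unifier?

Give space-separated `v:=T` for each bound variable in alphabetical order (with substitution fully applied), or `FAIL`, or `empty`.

Answer: FAIL

Derivation:
step 1: unify ((Int -> b) -> List d) ~ (List Int -> (Bool -> Int))  [subst: {-} | 1 pending]
  -> decompose arrow: push (Int -> b)~List Int, List d~(Bool -> Int)
step 2: unify (Int -> b) ~ List Int  [subst: {-} | 2 pending]
  clash: (Int -> b) vs List Int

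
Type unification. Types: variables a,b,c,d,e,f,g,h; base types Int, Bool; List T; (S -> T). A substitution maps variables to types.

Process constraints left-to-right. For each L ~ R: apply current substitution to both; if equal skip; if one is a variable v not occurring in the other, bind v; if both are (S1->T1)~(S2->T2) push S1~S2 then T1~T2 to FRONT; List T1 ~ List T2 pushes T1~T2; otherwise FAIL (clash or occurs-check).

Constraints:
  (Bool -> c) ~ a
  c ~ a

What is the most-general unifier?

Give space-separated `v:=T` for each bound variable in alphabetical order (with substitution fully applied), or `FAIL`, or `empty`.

Answer: FAIL

Derivation:
step 1: unify (Bool -> c) ~ a  [subst: {-} | 1 pending]
  bind a := (Bool -> c)
step 2: unify c ~ (Bool -> c)  [subst: {a:=(Bool -> c)} | 0 pending]
  occurs-check fail: c in (Bool -> c)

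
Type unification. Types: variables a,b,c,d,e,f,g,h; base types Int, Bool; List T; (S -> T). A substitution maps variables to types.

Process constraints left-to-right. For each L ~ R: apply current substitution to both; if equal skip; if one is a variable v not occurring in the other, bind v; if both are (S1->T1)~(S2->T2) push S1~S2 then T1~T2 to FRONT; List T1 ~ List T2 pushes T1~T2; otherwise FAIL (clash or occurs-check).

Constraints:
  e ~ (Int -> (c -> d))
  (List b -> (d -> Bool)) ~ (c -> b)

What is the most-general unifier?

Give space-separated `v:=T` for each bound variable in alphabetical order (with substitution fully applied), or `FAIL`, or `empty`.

step 1: unify e ~ (Int -> (c -> d))  [subst: {-} | 1 pending]
  bind e := (Int -> (c -> d))
step 2: unify (List b -> (d -> Bool)) ~ (c -> b)  [subst: {e:=(Int -> (c -> d))} | 0 pending]
  -> decompose arrow: push List b~c, (d -> Bool)~b
step 3: unify List b ~ c  [subst: {e:=(Int -> (c -> d))} | 1 pending]
  bind c := List b
step 4: unify (d -> Bool) ~ b  [subst: {e:=(Int -> (c -> d)), c:=List b} | 0 pending]
  bind b := (d -> Bool)

Answer: b:=(d -> Bool) c:=List (d -> Bool) e:=(Int -> (List (d -> Bool) -> d))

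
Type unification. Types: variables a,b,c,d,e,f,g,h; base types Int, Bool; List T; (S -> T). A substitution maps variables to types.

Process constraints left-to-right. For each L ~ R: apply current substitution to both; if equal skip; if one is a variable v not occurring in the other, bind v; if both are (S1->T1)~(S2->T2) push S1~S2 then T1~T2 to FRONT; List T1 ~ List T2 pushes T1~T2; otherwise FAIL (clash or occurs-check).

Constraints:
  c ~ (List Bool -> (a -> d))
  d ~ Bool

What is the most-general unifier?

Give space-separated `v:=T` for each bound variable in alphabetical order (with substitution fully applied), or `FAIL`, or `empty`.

step 1: unify c ~ (List Bool -> (a -> d))  [subst: {-} | 1 pending]
  bind c := (List Bool -> (a -> d))
step 2: unify d ~ Bool  [subst: {c:=(List Bool -> (a -> d))} | 0 pending]
  bind d := Bool

Answer: c:=(List Bool -> (a -> Bool)) d:=Bool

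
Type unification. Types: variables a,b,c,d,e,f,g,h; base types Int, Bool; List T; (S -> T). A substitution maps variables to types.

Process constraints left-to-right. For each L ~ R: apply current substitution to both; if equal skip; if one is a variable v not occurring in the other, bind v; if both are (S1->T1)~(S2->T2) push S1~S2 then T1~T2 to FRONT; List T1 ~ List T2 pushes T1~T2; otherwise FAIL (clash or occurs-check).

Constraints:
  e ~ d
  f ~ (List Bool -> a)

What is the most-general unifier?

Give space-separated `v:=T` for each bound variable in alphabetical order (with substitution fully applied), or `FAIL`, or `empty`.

Answer: e:=d f:=(List Bool -> a)

Derivation:
step 1: unify e ~ d  [subst: {-} | 1 pending]
  bind e := d
step 2: unify f ~ (List Bool -> a)  [subst: {e:=d} | 0 pending]
  bind f := (List Bool -> a)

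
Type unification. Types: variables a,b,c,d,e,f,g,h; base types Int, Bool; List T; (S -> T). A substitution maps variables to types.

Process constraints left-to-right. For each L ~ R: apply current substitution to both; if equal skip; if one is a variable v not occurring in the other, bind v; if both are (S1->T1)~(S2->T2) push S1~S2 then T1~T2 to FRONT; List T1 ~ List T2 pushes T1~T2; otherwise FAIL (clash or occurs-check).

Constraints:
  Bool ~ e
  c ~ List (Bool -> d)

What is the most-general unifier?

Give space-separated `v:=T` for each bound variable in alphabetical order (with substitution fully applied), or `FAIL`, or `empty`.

Answer: c:=List (Bool -> d) e:=Bool

Derivation:
step 1: unify Bool ~ e  [subst: {-} | 1 pending]
  bind e := Bool
step 2: unify c ~ List (Bool -> d)  [subst: {e:=Bool} | 0 pending]
  bind c := List (Bool -> d)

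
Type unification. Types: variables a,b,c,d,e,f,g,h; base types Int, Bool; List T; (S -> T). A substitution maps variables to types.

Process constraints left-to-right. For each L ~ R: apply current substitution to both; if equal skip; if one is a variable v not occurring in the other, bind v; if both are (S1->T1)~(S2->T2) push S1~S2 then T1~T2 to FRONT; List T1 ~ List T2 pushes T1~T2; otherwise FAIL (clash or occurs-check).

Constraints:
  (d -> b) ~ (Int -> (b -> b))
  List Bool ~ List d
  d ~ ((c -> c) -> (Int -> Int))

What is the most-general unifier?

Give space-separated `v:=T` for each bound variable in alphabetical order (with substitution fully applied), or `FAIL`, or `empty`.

step 1: unify (d -> b) ~ (Int -> (b -> b))  [subst: {-} | 2 pending]
  -> decompose arrow: push d~Int, b~(b -> b)
step 2: unify d ~ Int  [subst: {-} | 3 pending]
  bind d := Int
step 3: unify b ~ (b -> b)  [subst: {d:=Int} | 2 pending]
  occurs-check fail: b in (b -> b)

Answer: FAIL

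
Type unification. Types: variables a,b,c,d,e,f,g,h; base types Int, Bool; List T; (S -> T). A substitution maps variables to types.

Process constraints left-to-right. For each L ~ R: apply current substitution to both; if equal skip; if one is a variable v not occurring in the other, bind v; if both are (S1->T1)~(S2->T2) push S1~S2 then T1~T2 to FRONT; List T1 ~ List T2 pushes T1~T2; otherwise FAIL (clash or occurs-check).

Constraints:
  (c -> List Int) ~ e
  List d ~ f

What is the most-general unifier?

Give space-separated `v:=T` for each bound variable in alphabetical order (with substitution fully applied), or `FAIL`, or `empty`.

Answer: e:=(c -> List Int) f:=List d

Derivation:
step 1: unify (c -> List Int) ~ e  [subst: {-} | 1 pending]
  bind e := (c -> List Int)
step 2: unify List d ~ f  [subst: {e:=(c -> List Int)} | 0 pending]
  bind f := List d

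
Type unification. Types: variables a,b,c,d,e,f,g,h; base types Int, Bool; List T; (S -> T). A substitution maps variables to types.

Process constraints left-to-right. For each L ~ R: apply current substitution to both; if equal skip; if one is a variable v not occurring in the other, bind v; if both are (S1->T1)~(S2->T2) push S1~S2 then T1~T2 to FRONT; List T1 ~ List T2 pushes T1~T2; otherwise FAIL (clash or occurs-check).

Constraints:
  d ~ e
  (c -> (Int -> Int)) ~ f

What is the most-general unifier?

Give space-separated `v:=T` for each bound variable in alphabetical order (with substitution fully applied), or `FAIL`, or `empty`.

step 1: unify d ~ e  [subst: {-} | 1 pending]
  bind d := e
step 2: unify (c -> (Int -> Int)) ~ f  [subst: {d:=e} | 0 pending]
  bind f := (c -> (Int -> Int))

Answer: d:=e f:=(c -> (Int -> Int))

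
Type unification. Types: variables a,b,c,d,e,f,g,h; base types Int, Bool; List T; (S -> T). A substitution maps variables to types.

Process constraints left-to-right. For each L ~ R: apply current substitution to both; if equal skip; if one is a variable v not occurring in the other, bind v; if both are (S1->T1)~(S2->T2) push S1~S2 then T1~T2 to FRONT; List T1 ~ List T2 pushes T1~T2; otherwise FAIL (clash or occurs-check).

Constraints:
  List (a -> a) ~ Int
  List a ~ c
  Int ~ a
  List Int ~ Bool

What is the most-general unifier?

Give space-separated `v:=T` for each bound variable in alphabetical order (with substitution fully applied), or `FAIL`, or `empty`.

Answer: FAIL

Derivation:
step 1: unify List (a -> a) ~ Int  [subst: {-} | 3 pending]
  clash: List (a -> a) vs Int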